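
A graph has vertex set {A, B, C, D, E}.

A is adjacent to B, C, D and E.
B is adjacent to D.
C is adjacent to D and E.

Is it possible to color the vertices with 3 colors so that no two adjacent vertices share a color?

The chromatic number is 3. A, C, D form a triangle, so at least 3 colors are needed.
3 colors suffice: color 1 → {A}; color 2 → {B, C}; color 3 → {D, E}.
That is already a proper 3-coloring.

Yes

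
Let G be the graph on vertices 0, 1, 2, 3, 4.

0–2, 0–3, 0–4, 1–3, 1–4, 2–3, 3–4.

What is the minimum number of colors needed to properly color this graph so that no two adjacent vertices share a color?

3

0, 3, 4 form a triangle, so at least 3 colors are needed.
A valid assignment using 3 colors: 0=b, 1=b, 2=c, 3=a, 4=c. No two adjacent vertices share a color.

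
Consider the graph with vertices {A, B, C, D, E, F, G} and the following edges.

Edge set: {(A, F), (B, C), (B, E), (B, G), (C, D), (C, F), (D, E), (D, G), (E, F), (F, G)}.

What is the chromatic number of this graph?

2

B and E are adjacent, so at least 2 colors are needed.
A valid assignment using 2 colors: A=blue, B=red, C=blue, D=red, E=blue, F=red, G=blue. Each edge has distinct colors on its endpoints.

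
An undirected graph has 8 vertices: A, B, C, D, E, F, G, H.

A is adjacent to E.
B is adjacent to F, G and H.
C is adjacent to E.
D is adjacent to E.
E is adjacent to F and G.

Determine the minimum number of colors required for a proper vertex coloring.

E and G are adjacent, so at least 2 colors are needed.
2 colors suffice: color 1 → {B, E}; color 2 → {A, C, D, F, G, H}. Each edge has distinct colors on its endpoints.

2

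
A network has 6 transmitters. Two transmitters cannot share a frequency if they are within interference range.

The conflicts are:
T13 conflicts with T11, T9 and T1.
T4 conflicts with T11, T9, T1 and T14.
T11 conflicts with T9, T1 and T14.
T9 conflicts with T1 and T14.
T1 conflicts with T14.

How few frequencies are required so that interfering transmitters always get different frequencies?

5

T4, T11, T9, T1, T14 pairwise conflict, so at least 5 frequencies are needed.
5 frequencies suffice: frequency 1 → {T9}; frequency 2 → {T1}; frequency 3 → {T11}; frequency 4 → {T13, T4}; frequency 5 → {T14}. No two conflicting transmitters share a frequency.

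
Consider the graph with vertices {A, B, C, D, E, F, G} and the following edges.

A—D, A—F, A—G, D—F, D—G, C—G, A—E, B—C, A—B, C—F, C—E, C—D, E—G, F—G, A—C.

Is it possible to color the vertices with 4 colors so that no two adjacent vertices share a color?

No

A, C, D, F, G are mutually adjacent (a clique of size 5), so at least 5 colors are needed.
So 4 colors are not enough.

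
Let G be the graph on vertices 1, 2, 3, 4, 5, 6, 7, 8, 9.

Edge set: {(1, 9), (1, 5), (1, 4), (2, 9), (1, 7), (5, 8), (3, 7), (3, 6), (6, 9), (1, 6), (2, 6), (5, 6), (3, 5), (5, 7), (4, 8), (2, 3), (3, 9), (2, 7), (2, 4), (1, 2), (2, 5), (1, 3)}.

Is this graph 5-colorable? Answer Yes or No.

Yes

The chromatic number is 5. 1, 2, 3, 5, 6 are pairwise adjacent (a clique of size 5), so at least 5 colors are needed.
5 colors suffice: color red → {1, 8}; color blue → {2}; color green → {4, 5, 9}; color yellow → {3}; color purple → {6, 7}.
That is already a proper 5-coloring.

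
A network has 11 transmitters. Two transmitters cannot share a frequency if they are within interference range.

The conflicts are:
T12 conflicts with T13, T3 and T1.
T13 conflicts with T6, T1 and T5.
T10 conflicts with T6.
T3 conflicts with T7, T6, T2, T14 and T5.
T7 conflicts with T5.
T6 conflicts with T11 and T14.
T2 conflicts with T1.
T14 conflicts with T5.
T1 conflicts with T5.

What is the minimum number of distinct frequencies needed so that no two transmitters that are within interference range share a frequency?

T3, T6, T14 all conflict with each other, so at least 3 frequencies are needed.
3 frequencies suffice: frequency 1 → {T10, T3, T11, T1}; frequency 2 → {T12, T6, T2, T5}; frequency 3 → {T13, T7, T14}. No two conflicting transmitters share a frequency.

3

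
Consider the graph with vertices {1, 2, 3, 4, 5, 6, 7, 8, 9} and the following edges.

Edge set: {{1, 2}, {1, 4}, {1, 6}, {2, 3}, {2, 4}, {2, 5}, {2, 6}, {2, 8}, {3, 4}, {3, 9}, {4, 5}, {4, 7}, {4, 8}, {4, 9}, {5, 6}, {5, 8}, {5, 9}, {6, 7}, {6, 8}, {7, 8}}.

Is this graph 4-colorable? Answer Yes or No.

The chromatic number is 4. 2, 5, 6, 8 are pairwise adjacent (a clique of size 4), so at least 4 colors are needed.
A valid assignment using 4 colors: 1=green, 2=blue, 3=green, 4=red, 5=green, 6=red, 7=blue, 8=yellow, 9=blue.
That is already a proper 4-coloring.

Yes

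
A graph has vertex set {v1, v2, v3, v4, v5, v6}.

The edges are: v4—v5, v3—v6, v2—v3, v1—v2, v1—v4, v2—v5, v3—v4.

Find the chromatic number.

2

v3 and v6 are adjacent, so at least 2 colors are needed.
2 colors suffice: color red → {v2, v4, v6}; color blue → {v1, v3, v5}. Each edge has distinct colors on its endpoints.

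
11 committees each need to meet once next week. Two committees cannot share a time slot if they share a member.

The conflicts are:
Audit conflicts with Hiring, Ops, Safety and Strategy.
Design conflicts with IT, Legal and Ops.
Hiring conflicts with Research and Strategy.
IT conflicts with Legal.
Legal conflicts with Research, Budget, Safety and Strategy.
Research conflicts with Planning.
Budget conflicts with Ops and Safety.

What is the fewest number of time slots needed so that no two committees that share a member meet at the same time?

3

Audit, Hiring, Strategy all conflict with each other, so at least 3 time slots are needed.
Using 3 time slots: Audit=1, Design=2, Hiring=2, IT=3, Legal=1, Research=3, Planning=1, Budget=2, Ops=3, Safety=3, Strategy=3. Every pair that conflicts lands in different time slots.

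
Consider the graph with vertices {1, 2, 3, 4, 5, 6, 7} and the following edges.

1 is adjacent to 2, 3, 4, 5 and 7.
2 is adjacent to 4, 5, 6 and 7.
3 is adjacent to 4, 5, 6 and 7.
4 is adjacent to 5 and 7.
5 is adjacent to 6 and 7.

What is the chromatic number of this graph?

1, 3, 4, 5, 7 are pairwise adjacent (a clique of size 5), so at least 5 colors are needed.
5 colors suffice: color a → {5}; color b → {4, 6}; color c → {7}; color d → {1}; color e → {2, 3}. Each edge has distinct colors on its endpoints.

5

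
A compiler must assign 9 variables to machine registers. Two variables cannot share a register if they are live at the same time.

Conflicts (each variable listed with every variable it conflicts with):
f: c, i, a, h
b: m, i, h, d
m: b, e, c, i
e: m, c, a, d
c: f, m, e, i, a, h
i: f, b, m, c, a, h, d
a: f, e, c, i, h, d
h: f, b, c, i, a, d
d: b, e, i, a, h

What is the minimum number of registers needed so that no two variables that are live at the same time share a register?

f, c, i, a, h all conflict with each other, so at least 5 registers are needed.
A valid assignment using 5 registers: f=5, b=2, m=3, e=1, c=4, i=1, a=2, h=3, d=4. Every pair that conflicts lands in different registers.

5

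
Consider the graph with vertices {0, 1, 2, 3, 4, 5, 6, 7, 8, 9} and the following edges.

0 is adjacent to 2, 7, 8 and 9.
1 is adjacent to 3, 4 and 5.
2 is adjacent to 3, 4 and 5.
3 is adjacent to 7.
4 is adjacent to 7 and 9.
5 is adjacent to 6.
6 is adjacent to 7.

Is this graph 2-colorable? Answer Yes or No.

No

The cycle 0-7-6-5-2-0 has odd length 5, so it cannot be 2-colored; at least 3 colors are needed.
So 2 colors are not enough.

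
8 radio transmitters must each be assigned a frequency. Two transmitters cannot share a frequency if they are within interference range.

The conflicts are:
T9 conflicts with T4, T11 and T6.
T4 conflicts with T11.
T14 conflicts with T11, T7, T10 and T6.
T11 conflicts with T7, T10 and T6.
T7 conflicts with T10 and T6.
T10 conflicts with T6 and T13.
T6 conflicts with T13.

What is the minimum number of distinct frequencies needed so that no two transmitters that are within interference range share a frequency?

T14, T11, T7, T10, T6 all conflict with each other, so at least 5 frequencies are needed.
5 frequencies suffice: frequency 1 → {T11, T13}; frequency 2 → {T4, T6}; frequency 3 → {T9, T10}; frequency 4 → {T14}; frequency 5 → {T7}. No two conflicting transmitters share a frequency.

5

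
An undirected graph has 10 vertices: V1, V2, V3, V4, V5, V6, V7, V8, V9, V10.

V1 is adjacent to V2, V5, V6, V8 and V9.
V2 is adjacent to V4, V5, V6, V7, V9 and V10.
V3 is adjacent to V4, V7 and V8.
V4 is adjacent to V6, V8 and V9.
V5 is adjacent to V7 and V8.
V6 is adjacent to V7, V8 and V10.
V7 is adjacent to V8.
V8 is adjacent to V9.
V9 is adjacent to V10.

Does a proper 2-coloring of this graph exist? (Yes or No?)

No

V1, V6, V8 are mutually adjacent, so at least 3 colors are needed.
So 2 colors are not enough.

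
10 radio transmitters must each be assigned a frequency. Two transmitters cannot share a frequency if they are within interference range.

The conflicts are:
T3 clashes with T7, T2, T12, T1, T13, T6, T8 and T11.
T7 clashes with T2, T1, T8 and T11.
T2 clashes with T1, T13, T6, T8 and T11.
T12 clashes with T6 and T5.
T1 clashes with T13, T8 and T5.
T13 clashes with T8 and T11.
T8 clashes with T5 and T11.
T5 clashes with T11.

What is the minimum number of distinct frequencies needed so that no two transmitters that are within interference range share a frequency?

5

T3, T7, T2, T8, T11 pairwise conflict, so at least 5 frequencies are needed.
5 frequencies suffice: T3=1, T7=5, T2=2, T12=2, T1=4, T13=5, T6=3, T8=3, T5=1, T11=4. Each listed conflict is separated.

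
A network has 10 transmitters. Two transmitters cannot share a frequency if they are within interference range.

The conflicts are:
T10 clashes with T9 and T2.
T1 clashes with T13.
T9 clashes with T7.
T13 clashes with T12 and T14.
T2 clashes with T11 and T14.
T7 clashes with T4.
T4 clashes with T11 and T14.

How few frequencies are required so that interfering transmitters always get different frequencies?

T7 and T4 conflict, so at least 2 frequencies are needed.
2 frequencies suffice: frequency 1 → {T9, T13, T2, T4}; frequency 2 → {T10, T1, T12, T7, T11, T14}. No two conflicting transmitters share a frequency.

2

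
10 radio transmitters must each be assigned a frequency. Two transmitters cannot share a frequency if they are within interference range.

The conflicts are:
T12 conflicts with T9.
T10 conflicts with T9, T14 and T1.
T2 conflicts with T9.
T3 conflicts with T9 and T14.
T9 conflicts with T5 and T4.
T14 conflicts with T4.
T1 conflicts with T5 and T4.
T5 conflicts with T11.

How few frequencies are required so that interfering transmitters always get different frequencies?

2

T3 and T14 conflict, so at least 2 frequencies are needed.
2 frequencies suffice: frequency 1 → {T9, T14, T1, T11}; frequency 2 → {T12, T10, T2, T3, T5, T4}. No two conflicting transmitters share a frequency.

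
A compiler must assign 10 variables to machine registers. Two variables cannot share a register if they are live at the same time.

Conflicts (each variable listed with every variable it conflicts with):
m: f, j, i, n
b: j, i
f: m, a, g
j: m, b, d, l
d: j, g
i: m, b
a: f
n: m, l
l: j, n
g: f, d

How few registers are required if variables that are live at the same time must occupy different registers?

3

The cycle f-m-j-d-g-f has odd length 5, so it cannot be 2-colored; at least 3 registers are needed.
A valid assignment using 3 registers: m=2, b=2, f=1, j=1, d=3, i=1, a=2, n=1, l=2, g=2. Every pair that conflicts lands in different registers.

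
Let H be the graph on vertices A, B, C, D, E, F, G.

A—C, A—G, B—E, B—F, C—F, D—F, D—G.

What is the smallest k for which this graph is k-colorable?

The cycle D-F-C-A-G-D has odd length 5, so it cannot be 2-colored; at least 3 colors are needed.
3 colors suffice: color 1 → {E, F, G}; color 2 → {B, C, D}; color 3 → {A}. No two adjacent vertices share a color.

3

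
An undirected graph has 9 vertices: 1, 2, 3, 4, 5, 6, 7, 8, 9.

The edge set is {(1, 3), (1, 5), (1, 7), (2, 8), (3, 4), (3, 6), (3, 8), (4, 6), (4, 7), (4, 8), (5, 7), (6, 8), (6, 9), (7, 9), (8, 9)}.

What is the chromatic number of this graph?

4

3, 4, 6, 8 are mutually adjacent (a clique of size 4), so at least 4 colors are needed.
4 colors suffice: color a → {7, 8}; color b → {1, 2, 6}; color c → {3, 5, 9}; color d → {4}. No two adjacent vertices share a color.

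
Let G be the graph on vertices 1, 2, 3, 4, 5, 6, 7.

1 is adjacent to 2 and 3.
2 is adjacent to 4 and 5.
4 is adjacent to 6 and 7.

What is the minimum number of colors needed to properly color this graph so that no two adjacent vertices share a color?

2

2 and 5 are adjacent, so at least 2 colors are needed.
A valid assignment using 2 colors: 1=a, 2=b, 3=b, 4=a, 5=a, 6=b, 7=b. Each edge has distinct colors on its endpoints.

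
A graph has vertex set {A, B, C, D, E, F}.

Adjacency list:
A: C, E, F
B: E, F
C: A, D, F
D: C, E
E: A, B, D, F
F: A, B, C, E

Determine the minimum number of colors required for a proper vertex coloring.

B, E, F are mutually adjacent, so at least 3 colors are needed.
3 colors suffice: color 1 → {D, F}; color 2 → {C, E}; color 3 → {A, B}. No two adjacent vertices share a color.

3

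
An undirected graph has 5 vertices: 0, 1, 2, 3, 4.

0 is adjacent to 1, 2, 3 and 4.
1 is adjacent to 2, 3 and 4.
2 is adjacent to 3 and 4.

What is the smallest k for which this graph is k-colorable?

0, 1, 2, 3 are mutually adjacent (a clique of size 4), so at least 4 colors are needed.
One proper 4-coloring: 0=green, 1=blue, 2=red, 3=yellow, 4=yellow. Each edge has distinct colors on its endpoints.

4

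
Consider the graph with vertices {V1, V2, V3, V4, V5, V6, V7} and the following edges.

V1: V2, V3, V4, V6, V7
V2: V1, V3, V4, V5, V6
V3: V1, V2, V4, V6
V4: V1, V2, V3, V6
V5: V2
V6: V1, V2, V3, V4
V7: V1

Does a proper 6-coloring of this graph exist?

Yes

The chromatic number is 5. V1, V2, V3, V4, V6 are pairwise adjacent (a clique of size 5), so at least 5 colors are needed.
5 colors suffice: V1=2, V2=1, V3=3, V4=4, V5=2, V6=5, V7=1.
Since 6 ≥ 5, a proper 6-coloring certainly exists.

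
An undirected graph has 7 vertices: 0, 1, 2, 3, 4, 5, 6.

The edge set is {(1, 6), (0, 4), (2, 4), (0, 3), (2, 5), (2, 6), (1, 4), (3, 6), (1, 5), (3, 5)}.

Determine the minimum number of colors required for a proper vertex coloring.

The cycle 6-2-4-0-3-6 has odd length 5, so it cannot be 2-colored; at least 3 colors are needed.
3 colors suffice: color a → {4, 5, 6}; color b → {1, 2, 3}; color c → {0}. Every edge joins two different colors.

3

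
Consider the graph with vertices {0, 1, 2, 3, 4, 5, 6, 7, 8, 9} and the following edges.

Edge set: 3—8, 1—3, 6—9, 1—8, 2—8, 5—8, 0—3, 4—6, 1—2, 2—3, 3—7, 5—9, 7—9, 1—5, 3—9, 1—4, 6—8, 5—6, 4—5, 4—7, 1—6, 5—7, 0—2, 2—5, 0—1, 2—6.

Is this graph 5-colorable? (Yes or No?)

Yes

The chromatic number is 5. 1, 2, 5, 6, 8 form a clique, so at least 5 colors are needed.
5 colors suffice: color a → {1, 9}; color b → {3, 5}; color c → {2, 4}; color d → {0, 6, 7}; color e → {8}.
That is already a proper 5-coloring.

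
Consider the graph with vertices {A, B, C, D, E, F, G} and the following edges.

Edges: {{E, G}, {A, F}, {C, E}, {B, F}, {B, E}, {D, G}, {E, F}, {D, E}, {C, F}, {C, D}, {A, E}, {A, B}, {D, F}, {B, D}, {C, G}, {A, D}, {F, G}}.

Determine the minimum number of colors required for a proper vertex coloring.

C, D, E, F, G form a clique, so at least 5 colors are needed.
5 colors suffice: color 1 → {D}; color 2 → {F}; color 3 → {E}; color 4 → {A, C}; color 5 → {B, G}. No two adjacent vertices share a color.

5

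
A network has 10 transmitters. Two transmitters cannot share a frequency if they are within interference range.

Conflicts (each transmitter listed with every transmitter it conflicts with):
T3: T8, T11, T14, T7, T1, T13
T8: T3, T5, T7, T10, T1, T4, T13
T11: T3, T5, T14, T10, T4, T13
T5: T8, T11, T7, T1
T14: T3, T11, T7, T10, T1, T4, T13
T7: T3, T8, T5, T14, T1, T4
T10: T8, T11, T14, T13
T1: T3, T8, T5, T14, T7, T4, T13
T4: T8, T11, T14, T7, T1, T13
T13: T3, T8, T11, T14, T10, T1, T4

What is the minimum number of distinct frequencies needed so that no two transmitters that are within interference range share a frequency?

4

T14, T1, T4, T13 all conflict with each other, so at least 4 frequencies are needed.
Using 4 frequencies: T3=4, T8=2, T11=1, T5=4, T14=2, T7=3, T10=4, T1=1, T4=4, T13=3. Every pair that conflicts lands in different frequencies.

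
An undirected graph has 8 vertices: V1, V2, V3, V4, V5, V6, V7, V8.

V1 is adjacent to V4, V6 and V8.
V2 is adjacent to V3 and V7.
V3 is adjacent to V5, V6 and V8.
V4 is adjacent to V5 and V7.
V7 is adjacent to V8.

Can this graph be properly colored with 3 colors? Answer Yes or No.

Yes

The chromatic number is 3. The cycle V3-V8-V7-V4-V5-V3 has odd length 5, so it cannot be 2-colored; at least 3 colors are needed.
3 colors suffice: V1=1, V2=2, V3=1, V4=2, V5=3, V6=2, V7=1, V8=2.
That is already a proper 3-coloring.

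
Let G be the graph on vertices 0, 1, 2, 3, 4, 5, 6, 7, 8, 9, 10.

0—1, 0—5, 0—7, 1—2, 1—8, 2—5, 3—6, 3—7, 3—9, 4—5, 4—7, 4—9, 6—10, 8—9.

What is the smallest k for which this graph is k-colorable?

1 and 8 are adjacent, so at least 2 colors are needed.
2 colors suffice: color a → {1, 5, 6, 7, 9}; color b → {0, 2, 3, 4, 8, 10}. Every edge joins two different colors.

2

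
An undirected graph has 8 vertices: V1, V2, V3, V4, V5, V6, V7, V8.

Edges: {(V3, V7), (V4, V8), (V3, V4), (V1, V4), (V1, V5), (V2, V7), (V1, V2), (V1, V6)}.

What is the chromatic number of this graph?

3

The cycle V7-V2-V1-V4-V3-V7 has odd length 5, so it cannot be 2-colored; at least 3 colors are needed.
3 colors suffice: color R → {V1, V3, V8}; color B → {V2, V4, V5, V6}; color G → {V7}. No two adjacent vertices share a color.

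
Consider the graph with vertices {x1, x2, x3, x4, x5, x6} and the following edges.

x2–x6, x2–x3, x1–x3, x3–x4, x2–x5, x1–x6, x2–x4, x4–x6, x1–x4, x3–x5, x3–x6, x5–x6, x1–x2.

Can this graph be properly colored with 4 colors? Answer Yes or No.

x1, x2, x3, x4, x6 form a clique, so at least 5 colors are needed.
So 4 colors are not enough.

No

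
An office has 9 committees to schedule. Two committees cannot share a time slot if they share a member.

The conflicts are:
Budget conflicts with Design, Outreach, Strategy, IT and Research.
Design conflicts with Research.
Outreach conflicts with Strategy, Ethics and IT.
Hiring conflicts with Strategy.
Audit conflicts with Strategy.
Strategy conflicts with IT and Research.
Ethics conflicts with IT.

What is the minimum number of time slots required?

4

Budget, Outreach, Strategy, IT pairwise conflict, so at least 4 time slots are needed.
4 time slots suffice: Budget=2, Design=1, Outreach=4, Hiring=2, Audit=2, Strategy=1, Ethics=1, IT=3, Research=3. Each listed conflict is separated.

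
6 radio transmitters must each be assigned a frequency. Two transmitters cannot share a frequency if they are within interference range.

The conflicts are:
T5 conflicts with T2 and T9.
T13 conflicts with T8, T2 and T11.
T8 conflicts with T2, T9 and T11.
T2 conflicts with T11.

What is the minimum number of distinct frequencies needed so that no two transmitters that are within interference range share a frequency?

4

T13, T8, T2, T11 pairwise conflict, so at least 4 frequencies are needed.
4 frequencies suffice: frequency 1 → {T5, T8}; frequency 2 → {T2, T9}; frequency 3 → {T11}; frequency 4 → {T13}. No two conflicting transmitters share a frequency.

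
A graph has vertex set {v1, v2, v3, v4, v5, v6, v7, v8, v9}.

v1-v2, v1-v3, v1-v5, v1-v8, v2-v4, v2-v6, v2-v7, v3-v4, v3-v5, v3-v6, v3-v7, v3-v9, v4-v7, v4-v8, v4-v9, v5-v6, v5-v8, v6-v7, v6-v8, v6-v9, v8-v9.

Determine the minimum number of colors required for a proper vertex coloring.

v1, v3, v5 form a triangle, so at least 3 colors are needed.
3 colors suffice: color 1 → {v1, v4, v6}; color 2 → {v2, v3, v8}; color 3 → {v5, v7, v9}. Each edge has distinct colors on its endpoints.

3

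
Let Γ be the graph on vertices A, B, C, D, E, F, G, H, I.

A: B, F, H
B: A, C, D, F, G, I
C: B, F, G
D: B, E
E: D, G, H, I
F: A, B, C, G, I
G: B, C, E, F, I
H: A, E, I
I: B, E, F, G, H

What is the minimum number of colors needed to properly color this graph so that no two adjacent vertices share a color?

B, C, F, G are mutually adjacent (a clique of size 4), so at least 4 colors are needed.
4 colors suffice: A=2, B=1, C=2, D=2, E=1, F=3, G=4, H=3, I=2. Every edge joins two different colors.

4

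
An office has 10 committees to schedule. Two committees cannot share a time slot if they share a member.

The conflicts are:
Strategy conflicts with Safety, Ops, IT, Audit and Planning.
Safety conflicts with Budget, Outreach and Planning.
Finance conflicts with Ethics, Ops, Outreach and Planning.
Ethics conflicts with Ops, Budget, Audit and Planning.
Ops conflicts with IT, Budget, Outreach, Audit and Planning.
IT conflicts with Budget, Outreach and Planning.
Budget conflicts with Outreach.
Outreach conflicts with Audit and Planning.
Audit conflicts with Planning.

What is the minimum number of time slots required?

4

Strategy, Ops, Audit, Planning pairwise conflict, so at least 4 time slots are needed.
4 time slots suffice: time slot 1 → {Safety, Ops}; time slot 2 → {Budget, Planning}; time slot 3 → {Strategy, Ethics, Outreach}; time slot 4 → {Finance, IT, Audit}. Each listed conflict is separated.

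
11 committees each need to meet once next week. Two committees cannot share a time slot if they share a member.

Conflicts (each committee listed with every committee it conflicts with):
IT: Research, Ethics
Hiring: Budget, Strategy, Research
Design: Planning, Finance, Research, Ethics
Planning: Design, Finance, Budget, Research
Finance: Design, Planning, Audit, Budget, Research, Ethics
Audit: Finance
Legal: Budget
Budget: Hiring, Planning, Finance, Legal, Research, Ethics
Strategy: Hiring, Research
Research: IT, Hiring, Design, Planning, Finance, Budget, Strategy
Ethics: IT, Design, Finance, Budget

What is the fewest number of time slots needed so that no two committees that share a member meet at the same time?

Design, Planning, Finance, Research are mutually in conflict, so at least 4 time slots are needed.
4 time slots suffice: IT=2, Hiring=2, Design=3, Planning=4, Finance=2, Audit=1, Legal=1, Budget=3, Strategy=3, Research=1, Ethics=1. No two conflicting committees share a time slot.

4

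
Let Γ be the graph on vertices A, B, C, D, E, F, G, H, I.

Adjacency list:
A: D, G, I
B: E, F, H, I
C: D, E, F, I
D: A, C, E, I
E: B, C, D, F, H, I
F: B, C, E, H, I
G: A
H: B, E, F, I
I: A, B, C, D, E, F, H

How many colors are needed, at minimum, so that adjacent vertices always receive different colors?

5

B, E, F, H, I are pairwise adjacent (a clique of size 5), so at least 5 colors are needed.
5 colors suffice: A=2, B=4, C=4, D=3, E=2, F=3, G=1, H=5, I=1. Every edge joins two different colors.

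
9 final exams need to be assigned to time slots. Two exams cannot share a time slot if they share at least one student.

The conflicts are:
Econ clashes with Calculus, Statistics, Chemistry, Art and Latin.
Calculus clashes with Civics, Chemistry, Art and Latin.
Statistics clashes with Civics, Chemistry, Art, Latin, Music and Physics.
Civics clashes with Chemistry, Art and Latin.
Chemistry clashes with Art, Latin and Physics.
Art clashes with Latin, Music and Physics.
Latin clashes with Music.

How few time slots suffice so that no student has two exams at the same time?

5

Statistics, Civics, Chemistry, Art, Latin all conflict with each other, so at least 5 time slots are needed.
5 time slots suffice: time slot 1 → {Art}; time slot 2 → {Calculus, Statistics}; time slot 3 → {Latin, Physics}; time slot 4 → {Chemistry, Music}; time slot 5 → {Econ, Civics}. Every pair that conflicts lands in different time slots.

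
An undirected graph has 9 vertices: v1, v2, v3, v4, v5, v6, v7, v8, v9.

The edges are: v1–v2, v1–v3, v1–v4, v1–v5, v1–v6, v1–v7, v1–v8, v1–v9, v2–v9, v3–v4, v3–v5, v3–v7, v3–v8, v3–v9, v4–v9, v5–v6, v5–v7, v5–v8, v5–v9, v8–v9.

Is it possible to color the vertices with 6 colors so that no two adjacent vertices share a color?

Yes

The chromatic number is 5. v1, v3, v5, v8, v9 are pairwise adjacent (a clique of size 5), so at least 5 colors are needed.
5 colors suffice: color 1 → {v1}; color 2 → {v2, v4, v5}; color 3 → {v3, v6}; color 4 → {v7, v9}; color 5 → {v8}.
Since 6 ≥ 5, a proper 6-coloring certainly exists.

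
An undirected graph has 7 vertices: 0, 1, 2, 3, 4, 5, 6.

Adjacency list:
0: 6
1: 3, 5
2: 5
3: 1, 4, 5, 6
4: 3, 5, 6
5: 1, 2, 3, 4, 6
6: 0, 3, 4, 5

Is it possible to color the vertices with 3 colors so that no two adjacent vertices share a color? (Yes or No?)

3, 4, 5, 6 form a clique, so at least 4 colors are needed.
So 3 colors are not enough.

No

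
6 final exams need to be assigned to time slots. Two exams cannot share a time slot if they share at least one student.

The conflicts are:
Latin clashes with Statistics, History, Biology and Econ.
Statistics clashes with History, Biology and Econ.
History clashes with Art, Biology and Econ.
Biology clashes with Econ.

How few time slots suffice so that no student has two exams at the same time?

5

Latin, Statistics, History, Biology, Econ all conflict with each other, so at least 5 time slots are needed.
A valid assignment using 5 time slots: Latin=2, Statistics=4, History=1, Art=2, Biology=3, Econ=5. Every pair that conflicts lands in different time slots.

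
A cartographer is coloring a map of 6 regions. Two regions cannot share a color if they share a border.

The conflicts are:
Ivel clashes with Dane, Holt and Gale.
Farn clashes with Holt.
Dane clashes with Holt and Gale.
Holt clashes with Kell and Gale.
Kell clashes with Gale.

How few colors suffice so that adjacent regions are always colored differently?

4

Ivel, Dane, Holt, Gale all conflict with each other, so at least 4 colors are needed.
4 colors suffice: Ivel=4, Farn=2, Dane=3, Holt=1, Kell=3, Gale=2. No two conflicting regions share a color.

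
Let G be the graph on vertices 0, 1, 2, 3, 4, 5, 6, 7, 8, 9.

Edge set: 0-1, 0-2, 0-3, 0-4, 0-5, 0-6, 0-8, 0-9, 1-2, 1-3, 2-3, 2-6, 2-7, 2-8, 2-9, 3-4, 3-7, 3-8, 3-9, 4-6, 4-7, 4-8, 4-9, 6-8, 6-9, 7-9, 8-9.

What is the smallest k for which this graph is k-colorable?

5

0, 2, 6, 8, 9 are pairwise adjacent (a clique of size 5), so at least 5 colors are needed.
A valid assignment using 5 colors: 0=red, 1=yellow, 2=blue, 3=green, 4=blue, 5=blue, 6=green, 7=red, 8=purple, 9=yellow. Every edge joins two different colors.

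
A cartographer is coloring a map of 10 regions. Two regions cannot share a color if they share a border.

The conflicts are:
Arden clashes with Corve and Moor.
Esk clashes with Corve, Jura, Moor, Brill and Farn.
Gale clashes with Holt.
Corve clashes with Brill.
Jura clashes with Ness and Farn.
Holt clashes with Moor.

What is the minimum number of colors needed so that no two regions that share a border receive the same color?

Esk, Corve, Brill are mutually in conflict, so at least 3 colors are needed.
3 colors suffice: color 1 → {Arden, Esk, Ness, Holt}; color 2 → {Gale, Corve, Jura, Moor}; color 3 → {Brill, Farn}. Each listed conflict is separated.

3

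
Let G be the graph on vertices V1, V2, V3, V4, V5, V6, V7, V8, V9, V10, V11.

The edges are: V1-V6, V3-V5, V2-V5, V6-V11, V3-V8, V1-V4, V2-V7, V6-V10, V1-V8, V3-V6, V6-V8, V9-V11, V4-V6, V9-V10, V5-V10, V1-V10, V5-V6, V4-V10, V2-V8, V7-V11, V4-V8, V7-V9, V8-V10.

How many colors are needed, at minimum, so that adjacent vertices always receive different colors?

V1, V4, V6, V8, V10 form a clique, so at least 5 colors are needed.
5 colors suffice: color R → {V2, V6, V9}; color B → {V3, V10, V11}; color G → {V5, V7, V8}; color Y → {V4}; color P → {V1}. No two adjacent vertices share a color.

5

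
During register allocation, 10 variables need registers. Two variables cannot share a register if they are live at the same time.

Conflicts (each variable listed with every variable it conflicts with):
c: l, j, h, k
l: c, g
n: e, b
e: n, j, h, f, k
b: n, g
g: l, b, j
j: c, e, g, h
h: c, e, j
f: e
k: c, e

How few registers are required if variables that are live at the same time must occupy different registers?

c, j, h are mutually in conflict, so at least 3 registers are needed.
3 registers suffice: register 1 → {c, e, g}; register 2 → {l, b, j, f, k}; register 3 → {n, h}. Each listed conflict is separated.

3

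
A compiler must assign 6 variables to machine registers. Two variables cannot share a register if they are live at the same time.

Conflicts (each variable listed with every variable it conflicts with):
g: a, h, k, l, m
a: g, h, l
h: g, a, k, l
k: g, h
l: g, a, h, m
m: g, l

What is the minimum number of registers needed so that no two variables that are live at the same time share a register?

g, a, h, l pairwise conflict, so at least 4 registers are needed.
4 registers suffice: register 1 → {g}; register 2 → {h, m}; register 3 → {k, l}; register 4 → {a}. Each listed conflict is separated.

4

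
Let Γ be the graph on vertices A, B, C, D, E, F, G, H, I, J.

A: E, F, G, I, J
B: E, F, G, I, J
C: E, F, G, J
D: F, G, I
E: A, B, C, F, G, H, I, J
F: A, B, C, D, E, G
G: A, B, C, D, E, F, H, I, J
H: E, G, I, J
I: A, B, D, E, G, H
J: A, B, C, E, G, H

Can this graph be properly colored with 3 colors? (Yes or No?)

No

E, G, H, J are pairwise adjacent (a clique of size 4), so at least 4 colors are needed.
So 3 colors are not enough.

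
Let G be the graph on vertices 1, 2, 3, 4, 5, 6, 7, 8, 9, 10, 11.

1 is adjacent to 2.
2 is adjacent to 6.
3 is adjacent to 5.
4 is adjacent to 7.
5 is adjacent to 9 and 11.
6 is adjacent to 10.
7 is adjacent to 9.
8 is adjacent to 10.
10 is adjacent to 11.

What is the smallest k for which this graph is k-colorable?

2

6 and 10 are adjacent, so at least 2 colors are needed.
2 colors suffice: 1=b, 2=a, 3=b, 4=b, 5=a, 6=b, 7=a, 8=b, 9=b, 10=a, 11=b. No two adjacent vertices share a color.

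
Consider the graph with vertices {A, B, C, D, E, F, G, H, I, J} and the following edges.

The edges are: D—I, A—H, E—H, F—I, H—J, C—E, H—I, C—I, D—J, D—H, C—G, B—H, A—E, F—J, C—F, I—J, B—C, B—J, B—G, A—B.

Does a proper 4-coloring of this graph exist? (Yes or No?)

The chromatic number is 4. D, H, I, J are mutually adjacent (a clique of size 4), so at least 4 colors are needed.
A valid assignment using 4 colors: A=3, B=2, C=1, D=4, E=2, F=4, G=3, H=1, I=2, J=3.
That is already a proper 4-coloring.

Yes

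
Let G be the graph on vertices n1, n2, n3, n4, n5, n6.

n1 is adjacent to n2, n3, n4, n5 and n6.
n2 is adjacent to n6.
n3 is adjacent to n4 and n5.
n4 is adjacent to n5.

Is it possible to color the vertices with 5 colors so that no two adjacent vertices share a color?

Yes

The chromatic number is 4. n1, n3, n4, n5 form a clique, so at least 4 colors are needed.
4 colors suffice: color R → {n1}; color B → {n2, n3}; color G → {n5, n6}; color Y → {n4}.
Since 5 ≥ 4, a proper 5-coloring certainly exists.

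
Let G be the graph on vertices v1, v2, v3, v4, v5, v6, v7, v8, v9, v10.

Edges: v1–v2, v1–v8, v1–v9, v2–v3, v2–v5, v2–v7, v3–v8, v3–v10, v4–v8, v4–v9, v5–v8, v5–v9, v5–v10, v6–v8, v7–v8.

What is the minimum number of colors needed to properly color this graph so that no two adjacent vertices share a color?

v5 and v8 are adjacent, so at least 2 colors are needed.
2 colors suffice: color 1 → {v2, v8, v9, v10}; color 2 → {v1, v3, v4, v5, v6, v7}. Each edge has distinct colors on its endpoints.

2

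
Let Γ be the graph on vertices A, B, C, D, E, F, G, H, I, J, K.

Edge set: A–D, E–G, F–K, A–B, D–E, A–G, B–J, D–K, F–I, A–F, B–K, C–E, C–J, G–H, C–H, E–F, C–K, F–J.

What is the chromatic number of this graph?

2

A and D are adjacent, so at least 2 colors are needed.
2 colors suffice: A=blue, B=red, C=red, D=red, E=blue, F=red, G=red, H=blue, I=blue, J=blue, K=blue. No two adjacent vertices share a color.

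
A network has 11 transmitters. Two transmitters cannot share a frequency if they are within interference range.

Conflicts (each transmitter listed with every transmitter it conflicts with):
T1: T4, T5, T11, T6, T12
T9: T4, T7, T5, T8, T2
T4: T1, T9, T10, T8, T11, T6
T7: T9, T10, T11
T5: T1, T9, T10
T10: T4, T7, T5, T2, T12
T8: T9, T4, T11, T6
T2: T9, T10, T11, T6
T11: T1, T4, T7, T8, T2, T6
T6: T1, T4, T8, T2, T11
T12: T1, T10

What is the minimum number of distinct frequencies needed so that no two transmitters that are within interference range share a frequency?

4

T1, T4, T11, T6 pairwise conflict, so at least 4 frequencies are needed.
4 frequencies suffice: frequency 1 → {T4, T7, T5, T2, T12}; frequency 2 → {T9, T10, T11}; frequency 3 → {T1, T8}; frequency 4 → {T6}. Each listed conflict is separated.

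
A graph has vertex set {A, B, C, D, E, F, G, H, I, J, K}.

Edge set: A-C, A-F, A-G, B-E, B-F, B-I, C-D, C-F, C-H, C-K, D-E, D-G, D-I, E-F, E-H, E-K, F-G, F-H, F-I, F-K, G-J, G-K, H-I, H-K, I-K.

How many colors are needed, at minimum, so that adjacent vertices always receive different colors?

4

E, F, H, K form a clique, so at least 4 colors are needed.
One proper 4-coloring: A=2, B=2, C=4, D=1, E=4, F=1, G=3, H=3, I=4, J=1, K=2. Every edge joins two different colors.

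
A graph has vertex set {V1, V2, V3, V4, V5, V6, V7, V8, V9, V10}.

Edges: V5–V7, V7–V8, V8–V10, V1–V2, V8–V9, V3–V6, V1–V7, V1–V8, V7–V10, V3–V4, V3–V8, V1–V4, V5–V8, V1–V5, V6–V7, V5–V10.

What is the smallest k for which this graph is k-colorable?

4

V5, V7, V8, V10 form a clique, so at least 4 colors are needed.
4 colors suffice: V1=green, V2=red, V3=blue, V4=red, V5=yellow, V6=red, V7=blue, V8=red, V9=blue, V10=green. No two adjacent vertices share a color.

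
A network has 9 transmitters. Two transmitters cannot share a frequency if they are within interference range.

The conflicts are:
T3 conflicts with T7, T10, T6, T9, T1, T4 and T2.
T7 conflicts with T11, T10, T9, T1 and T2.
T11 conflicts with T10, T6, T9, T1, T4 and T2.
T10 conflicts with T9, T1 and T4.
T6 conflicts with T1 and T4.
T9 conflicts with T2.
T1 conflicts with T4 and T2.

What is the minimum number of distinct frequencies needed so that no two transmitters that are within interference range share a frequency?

T7, T11, T10, T1 pairwise conflict, so at least 4 frequencies are needed.
Using 4 frequencies: T3=2, T7=3, T11=2, T10=4, T6=4, T9=1, T1=1, T4=3, T2=4. Every pair that conflicts lands in different frequencies.

4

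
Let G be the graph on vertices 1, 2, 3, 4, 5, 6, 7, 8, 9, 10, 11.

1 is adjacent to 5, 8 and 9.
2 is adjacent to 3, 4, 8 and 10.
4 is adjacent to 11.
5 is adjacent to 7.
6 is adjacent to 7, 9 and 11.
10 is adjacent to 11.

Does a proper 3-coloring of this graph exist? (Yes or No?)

The chromatic number is 3. The cycle 1-5-7-6-9-1 has odd length 5, so it cannot be 2-colored; at least 3 colors are needed.
One proper 3-coloring: 1=a, 2=a, 3=b, 4=c, 5=c, 6=a, 7=b, 8=b, 9=b, 10=c, 11=b.
That is already a proper 3-coloring.

Yes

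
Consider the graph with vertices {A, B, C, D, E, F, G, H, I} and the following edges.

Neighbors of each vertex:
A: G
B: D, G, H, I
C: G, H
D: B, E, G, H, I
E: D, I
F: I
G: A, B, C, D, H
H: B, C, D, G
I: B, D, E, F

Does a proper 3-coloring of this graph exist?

B, D, G, H form a clique, so at least 4 colors are needed.
So 3 colors are not enough.

No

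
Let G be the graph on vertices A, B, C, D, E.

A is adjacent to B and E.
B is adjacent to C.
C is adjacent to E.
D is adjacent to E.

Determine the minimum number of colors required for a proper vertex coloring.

A and B are adjacent, so at least 2 colors are needed.
One proper 2-coloring: A=2, B=1, C=2, D=2, E=1. Every edge joins two different colors.

2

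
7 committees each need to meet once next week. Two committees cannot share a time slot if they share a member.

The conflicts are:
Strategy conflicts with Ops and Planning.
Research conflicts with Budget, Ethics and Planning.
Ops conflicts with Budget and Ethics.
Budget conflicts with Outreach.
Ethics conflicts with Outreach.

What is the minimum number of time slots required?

3

The cycle Research-Budget-Ops-Strategy-Planning-Research has odd length 5, so it cannot be 2-colored; at least 3 time slots are needed.
A valid assignment using 3 time slots: Strategy=3, Research=1, Ops=1, Budget=2, Ethics=2, Outreach=1, Planning=2. No two conflicting committees share a time slot.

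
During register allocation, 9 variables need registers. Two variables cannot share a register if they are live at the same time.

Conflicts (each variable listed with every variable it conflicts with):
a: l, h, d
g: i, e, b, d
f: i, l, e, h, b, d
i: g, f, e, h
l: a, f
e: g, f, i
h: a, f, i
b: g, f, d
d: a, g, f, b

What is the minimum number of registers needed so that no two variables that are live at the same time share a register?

g, b, d are mutually in conflict, so at least 3 registers are needed.
3 registers suffice: register 1 → {a, g, f}; register 2 → {i, l, d}; register 3 → {e, h, b}. Each listed conflict is separated.

3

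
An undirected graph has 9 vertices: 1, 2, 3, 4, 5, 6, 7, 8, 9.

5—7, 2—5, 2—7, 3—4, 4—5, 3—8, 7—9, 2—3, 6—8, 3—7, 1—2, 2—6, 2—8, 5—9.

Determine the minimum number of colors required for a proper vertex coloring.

5, 7, 9 are mutually adjacent, so at least 3 colors are needed.
3 colors suffice: color a → {2, 4, 9}; color b → {1, 7, 8}; color c → {3, 5, 6}. No two adjacent vertices share a color.

3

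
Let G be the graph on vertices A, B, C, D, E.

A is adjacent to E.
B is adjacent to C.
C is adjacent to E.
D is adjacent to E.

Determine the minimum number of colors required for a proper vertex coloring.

B and C are adjacent, so at least 2 colors are needed.
2 colors suffice: color 1 → {B, E}; color 2 → {A, C, D}. No two adjacent vertices share a color.

2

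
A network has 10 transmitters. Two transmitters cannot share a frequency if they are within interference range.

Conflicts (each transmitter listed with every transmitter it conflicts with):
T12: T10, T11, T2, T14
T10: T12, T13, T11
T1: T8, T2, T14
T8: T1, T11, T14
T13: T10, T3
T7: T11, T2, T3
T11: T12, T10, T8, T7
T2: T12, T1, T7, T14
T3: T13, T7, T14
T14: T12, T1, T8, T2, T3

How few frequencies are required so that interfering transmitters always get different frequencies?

3

T1, T8, T14 all conflict with each other, so at least 3 frequencies are needed.
3 frequencies suffice: frequency 1 → {T13, T11, T14}; frequency 2 → {T10, T8, T2, T3}; frequency 3 → {T12, T1, T7}. No two conflicting transmitters share a frequency.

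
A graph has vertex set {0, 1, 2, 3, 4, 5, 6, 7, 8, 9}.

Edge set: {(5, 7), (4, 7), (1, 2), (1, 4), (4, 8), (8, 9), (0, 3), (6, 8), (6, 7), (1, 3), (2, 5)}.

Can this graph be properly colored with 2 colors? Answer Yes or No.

No

The cycle 1-2-5-7-4-1 has odd length 5, so it cannot be 2-colored; at least 3 colors are needed.
So 2 colors are not enough.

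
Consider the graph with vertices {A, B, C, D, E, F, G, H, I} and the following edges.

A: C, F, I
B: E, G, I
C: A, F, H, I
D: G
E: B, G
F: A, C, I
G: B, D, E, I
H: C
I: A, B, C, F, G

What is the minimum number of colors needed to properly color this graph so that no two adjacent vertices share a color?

A, C, F, I are pairwise adjacent (a clique of size 4), so at least 4 colors are needed.
4 colors suffice: color 1 → {D, E, H, I}; color 2 → {C, G}; color 3 → {A, B}; color 4 → {F}. Each edge has distinct colors on its endpoints.

4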